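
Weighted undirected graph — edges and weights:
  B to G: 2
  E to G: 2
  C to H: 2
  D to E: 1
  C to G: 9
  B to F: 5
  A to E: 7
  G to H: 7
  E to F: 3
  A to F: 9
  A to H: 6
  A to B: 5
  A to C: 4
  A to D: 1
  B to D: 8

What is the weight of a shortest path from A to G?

Comparing a few candidate routes:
A-B-G: 5 + 2 = 7
A-D-E-G: 1 + 1 + 2 = 4
A-E-G: 7 + 2 = 9
A-D-B-G: 1 + 8 + 2 = 11
Shortest: 4.

4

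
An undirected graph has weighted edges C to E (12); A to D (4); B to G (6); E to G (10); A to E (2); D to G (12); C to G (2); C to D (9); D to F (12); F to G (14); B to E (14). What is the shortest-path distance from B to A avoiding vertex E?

Paths from B to A avoiding E:
B→G→F→D→A: 6 + 14 + 12 + 4 = 36
B→G→C→D→A: 6 + 2 + 9 + 4 = 21
B→G→D→A: 6 + 12 + 4 = 22
Best route has total 21.

21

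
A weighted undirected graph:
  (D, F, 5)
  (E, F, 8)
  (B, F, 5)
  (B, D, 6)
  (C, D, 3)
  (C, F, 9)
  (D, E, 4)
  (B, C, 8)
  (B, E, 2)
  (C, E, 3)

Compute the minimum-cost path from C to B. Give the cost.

A few of the C→B routes:
C - E - B: 3 + 2 = 5
C - E - D - B: 3 + 4 + 6 = 13
C - D - B: 3 + 6 = 9
C - B: 8
C - D - E - B: 3 + 4 + 2 = 9
The minimum is 5.

5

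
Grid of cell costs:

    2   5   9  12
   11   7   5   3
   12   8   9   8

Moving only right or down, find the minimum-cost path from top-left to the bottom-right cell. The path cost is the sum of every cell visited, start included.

Take [0,0] -> [0,1] -> [1,1] -> [1,2] -> [1,3] -> [2,3] for a total of 2 + 5 + 7 + 5 + 3 + 8 = 30.
(Top row then right column would cost 39.)

30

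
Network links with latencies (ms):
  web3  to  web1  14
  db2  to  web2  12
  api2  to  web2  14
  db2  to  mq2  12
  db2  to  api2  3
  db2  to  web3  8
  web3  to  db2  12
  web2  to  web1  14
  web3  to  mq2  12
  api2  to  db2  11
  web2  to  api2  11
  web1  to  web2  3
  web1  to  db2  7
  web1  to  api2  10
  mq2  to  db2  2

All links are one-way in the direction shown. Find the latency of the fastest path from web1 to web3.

Paths from web1 to web3:
web1 → web2 → api2 → db2 → web3: 3 + 11 + 11 + 8 = 33
web1 → api2 → db2 → web3: 10 + 11 + 8 = 29
web1 → db2 → web3: 7 + 8 = 15
Shortest: 15 ms.

15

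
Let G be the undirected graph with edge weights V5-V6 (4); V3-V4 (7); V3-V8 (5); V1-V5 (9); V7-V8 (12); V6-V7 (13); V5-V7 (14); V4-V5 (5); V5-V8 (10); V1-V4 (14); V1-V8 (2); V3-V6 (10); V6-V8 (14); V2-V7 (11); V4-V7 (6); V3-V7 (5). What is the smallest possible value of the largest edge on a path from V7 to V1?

5

Comparing a few candidate routes:
V7 -> V4 -> V3 -> V8 -> V1: max(6, 7, 5, 2) = 7
V7 -> V4 -> V5 -> V1: max(6, 5, 9) = 9
V7 -> V3 -> V8 -> V1: max(5, 5, 2) = 5
V7 -> V3 -> V4 -> V5 -> V1: max(5, 7, 5, 9) = 9
The minimum achievable maximum is 5.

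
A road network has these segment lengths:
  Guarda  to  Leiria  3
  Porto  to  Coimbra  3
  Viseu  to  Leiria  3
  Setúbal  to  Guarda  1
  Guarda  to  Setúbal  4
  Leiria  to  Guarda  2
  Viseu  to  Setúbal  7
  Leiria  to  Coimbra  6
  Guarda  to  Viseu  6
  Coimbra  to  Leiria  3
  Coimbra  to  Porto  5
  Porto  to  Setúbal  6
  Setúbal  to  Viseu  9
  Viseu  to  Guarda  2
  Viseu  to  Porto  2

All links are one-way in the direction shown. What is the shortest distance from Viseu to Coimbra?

5

Some routes from Viseu to Coimbra:
Viseu-Guarda-Leiria-Coimbra: 2 + 3 + 6 = 11
Viseu-Porto-Coimbra: 2 + 3 = 5
Viseu-Leiria-Coimbra: 3 + 6 = 9
The minimum is 5.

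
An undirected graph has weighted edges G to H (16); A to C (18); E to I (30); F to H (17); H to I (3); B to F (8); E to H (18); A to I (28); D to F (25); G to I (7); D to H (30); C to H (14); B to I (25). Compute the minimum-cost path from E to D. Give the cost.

48

Some routes from E to D:
E-I-H-F-D: 30 + 3 + 17 + 25 = 75
E-H-I-B-F-D: 18 + 3 + 25 + 8 + 25 = 79
E-H-D: 18 + 30 = 48
E-H-F-D: 18 + 17 + 25 = 60
E-I-G-H-D: 30 + 7 + 16 + 30 = 83
E-I-H-D: 30 + 3 + 30 = 63
Best route has total 48.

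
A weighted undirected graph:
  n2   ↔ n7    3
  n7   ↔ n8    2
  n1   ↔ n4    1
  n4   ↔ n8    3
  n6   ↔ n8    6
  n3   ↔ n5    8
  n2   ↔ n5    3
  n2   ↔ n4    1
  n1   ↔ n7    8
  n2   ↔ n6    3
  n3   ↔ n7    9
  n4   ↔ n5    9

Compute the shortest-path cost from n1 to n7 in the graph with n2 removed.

6

Paths from n1 to n7 avoiding n2:
n1-n4-n8-n7: 1 + 3 + 2 = 6
n1-n7: 8
n1-n4-n5-n3-n7: 1 + 9 + 8 + 9 = 27
The minimum is 6.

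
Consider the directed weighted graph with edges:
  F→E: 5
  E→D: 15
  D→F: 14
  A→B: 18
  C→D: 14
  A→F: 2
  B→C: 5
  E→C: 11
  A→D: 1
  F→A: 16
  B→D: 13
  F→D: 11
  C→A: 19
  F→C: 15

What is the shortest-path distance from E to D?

15

Routes from E to D:
E-C-A-F-D: 11 + 19 + 2 + 11 = 43
E-C-D: 11 + 14 = 25
E-C-A-B-D: 11 + 19 + 18 + 13 = 61
E-D: 15
E-C-A-D: 11 + 19 + 1 = 31
The minimum is 15.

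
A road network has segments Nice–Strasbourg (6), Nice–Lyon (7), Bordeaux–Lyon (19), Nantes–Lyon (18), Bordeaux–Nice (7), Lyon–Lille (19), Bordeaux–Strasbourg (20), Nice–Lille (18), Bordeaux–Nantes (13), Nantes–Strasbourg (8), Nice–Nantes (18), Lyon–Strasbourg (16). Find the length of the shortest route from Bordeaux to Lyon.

14

Some routes from Bordeaux to Lyon:
Bordeaux -> Nice -> Strasbourg -> Lyon: 7 + 6 + 16 = 29
Bordeaux -> Strasbourg -> Nice -> Lyon: 20 + 6 + 7 = 33
Bordeaux -> Nantes -> Lyon: 13 + 18 = 31
Bordeaux -> Nice -> Lyon: 7 + 7 = 14
Bordeaux -> Lyon: 19
Best route has total 14.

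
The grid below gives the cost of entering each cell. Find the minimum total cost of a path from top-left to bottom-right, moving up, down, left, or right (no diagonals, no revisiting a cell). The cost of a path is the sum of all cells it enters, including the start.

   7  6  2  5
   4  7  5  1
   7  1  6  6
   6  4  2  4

29

Best path: r0c0→r1c0→r1c1→r2c1→r3c1→r3c2→r3c3
Cost: 7 + 4 + 7 + 1 + 4 + 2 + 4 = 29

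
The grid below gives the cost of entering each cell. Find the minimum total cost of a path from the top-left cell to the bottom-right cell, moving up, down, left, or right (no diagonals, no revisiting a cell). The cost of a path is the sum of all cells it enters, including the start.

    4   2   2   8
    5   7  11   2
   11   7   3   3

Best path: (0,0)→(0,1)→(0,2)→(0,3)→(1,3)→(2,3)
Cost: 4 + 2 + 2 + 8 + 2 + 3 = 21

21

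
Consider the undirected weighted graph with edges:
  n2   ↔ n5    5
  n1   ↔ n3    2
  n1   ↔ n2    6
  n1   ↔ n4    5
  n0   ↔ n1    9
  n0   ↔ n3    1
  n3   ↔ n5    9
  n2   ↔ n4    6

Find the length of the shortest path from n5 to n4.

Checking several routes:
n5→n2→n4: 5 + 6 = 11
n5→n3→n1→n4: 9 + 2 + 5 = 16
n5→n2→n1→n4: 5 + 6 + 5 = 16
The minimum is 11.

11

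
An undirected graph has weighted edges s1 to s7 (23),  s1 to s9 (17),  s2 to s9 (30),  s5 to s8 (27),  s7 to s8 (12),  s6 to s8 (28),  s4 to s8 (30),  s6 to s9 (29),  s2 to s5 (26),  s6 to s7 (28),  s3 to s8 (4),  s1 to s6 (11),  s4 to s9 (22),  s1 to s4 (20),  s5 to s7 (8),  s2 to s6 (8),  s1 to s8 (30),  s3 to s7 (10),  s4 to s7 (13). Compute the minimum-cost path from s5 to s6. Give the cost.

Some routes from s5 to s6:
s5→s7→s1→s6: 8 + 23 + 11 = 42
s5→s7→s3→s8→s6: 8 + 10 + 4 + 28 = 50
s5→s7→s4→s1→s6: 8 + 13 + 20 + 11 = 52
s5→s7→s6: 8 + 28 = 36
s5→s7→s8→s6: 8 + 12 + 28 = 48
s5→s2→s6: 26 + 8 = 34
The minimum is 34.

34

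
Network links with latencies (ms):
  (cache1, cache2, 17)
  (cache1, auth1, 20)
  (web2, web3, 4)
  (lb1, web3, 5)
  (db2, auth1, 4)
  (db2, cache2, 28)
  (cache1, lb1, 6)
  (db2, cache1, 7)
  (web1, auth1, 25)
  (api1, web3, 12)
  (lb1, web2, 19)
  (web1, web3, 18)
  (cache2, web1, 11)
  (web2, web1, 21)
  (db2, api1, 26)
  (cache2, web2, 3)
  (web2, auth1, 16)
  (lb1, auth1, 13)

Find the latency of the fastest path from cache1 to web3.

11

Checking several routes:
cache1→lb1→web3: 6 + 5 = 11
cache1→cache2→web2→web3: 17 + 3 + 4 = 24
cache1→db2→auth1→lb1→web3: 7 + 4 + 13 + 5 = 29
The minimum is 11 ms.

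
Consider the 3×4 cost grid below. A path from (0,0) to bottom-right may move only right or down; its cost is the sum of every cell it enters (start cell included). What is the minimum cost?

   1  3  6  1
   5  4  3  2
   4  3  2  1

14

Best path: r0c0→r0c1→r0c2→r0c3→r1c3→r2c3
Cost: 1 + 3 + 6 + 1 + 2 + 1 = 14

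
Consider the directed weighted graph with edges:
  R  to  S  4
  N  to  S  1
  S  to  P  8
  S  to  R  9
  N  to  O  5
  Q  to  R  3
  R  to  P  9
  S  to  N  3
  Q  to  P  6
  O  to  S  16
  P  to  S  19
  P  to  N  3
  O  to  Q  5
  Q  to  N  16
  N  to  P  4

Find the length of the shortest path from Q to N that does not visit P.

10

Candidate routes:
Q-N: 16
Q-R-S-N: 3 + 4 + 3 = 10
Shortest: 10.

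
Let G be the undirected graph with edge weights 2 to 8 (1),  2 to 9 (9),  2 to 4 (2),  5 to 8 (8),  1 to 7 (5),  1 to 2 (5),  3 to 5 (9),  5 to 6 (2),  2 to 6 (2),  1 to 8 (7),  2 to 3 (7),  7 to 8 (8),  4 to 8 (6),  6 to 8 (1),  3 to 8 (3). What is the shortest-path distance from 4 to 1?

Checking several routes:
4-2-1: 2 + 5 = 7
4-8-1: 6 + 7 = 13
4-8-6-2-1: 6 + 1 + 2 + 5 = 14
4-2-8-1: 2 + 1 + 7 = 10
4-2-6-8-1: 2 + 2 + 1 + 7 = 12
4-8-2-1: 6 + 1 + 5 = 12
Best route has total 7.

7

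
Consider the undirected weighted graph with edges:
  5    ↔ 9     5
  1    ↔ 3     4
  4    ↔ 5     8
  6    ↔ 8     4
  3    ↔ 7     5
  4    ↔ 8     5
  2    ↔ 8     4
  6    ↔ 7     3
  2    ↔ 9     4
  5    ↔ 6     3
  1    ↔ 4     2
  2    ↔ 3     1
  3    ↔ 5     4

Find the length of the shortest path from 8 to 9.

Checking several routes:
8→6→5→9: 4 + 3 + 5 = 12
8→6→5→3→2→9: 4 + 3 + 4 + 1 + 4 = 16
8→4→1→3→2→9: 5 + 2 + 4 + 1 + 4 = 16
8→6→7→3→2→9: 4 + 3 + 5 + 1 + 4 = 17
8→2→9: 4 + 4 = 8
8→2→3→5→9: 4 + 1 + 4 + 5 = 14
Best route has total 8.

8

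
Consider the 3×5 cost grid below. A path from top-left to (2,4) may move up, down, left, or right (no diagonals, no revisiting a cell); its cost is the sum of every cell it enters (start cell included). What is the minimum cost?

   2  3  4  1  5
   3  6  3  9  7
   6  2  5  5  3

25

Path r0c0 r0c1 r0c2 r0c3 r0c4 r1c4 r2c4: 2 + 3 + 4 + 1 + 5 + 7 + 3 = 25.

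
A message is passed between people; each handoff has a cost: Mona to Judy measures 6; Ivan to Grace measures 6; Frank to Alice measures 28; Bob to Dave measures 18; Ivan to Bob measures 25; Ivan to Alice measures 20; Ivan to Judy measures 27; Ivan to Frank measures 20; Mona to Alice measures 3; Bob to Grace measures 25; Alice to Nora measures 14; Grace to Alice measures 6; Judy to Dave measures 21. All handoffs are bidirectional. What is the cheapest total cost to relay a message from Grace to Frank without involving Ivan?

Paths from Grace to Frank avoiding Ivan:
Grace -> Alice -> Frank: 6 + 28 = 34
Grace -> Bob -> Dave -> Judy -> Mona -> Alice -> Frank: 25 + 18 + 21 + 6 + 3 + 28 = 101
The minimum is 34.

34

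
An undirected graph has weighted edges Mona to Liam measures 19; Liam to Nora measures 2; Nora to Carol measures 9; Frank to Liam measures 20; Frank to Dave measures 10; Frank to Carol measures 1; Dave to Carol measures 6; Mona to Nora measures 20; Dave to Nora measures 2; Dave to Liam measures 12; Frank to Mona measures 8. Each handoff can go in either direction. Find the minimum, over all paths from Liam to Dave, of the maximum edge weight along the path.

2

Some routes from Liam to Dave:
Liam -> Nora -> Carol -> Dave: max(2, 9, 6) = 9
Liam -> Nora -> Carol -> Frank -> Dave: max(2, 9, 1, 10) = 10
Liam -> Nora -> Dave: max(2, 2) = 2
Smallest bottleneck: 2.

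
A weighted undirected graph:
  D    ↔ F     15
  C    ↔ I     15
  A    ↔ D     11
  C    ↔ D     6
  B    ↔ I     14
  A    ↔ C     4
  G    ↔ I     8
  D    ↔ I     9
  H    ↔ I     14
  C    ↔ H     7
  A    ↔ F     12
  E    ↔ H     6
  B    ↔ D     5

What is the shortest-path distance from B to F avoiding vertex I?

Candidate routes:
B - D - A - F: 5 + 11 + 12 = 28
B - D - C - A - F: 5 + 6 + 4 + 12 = 27
B - D - F: 5 + 15 = 20
Best route has total 20.

20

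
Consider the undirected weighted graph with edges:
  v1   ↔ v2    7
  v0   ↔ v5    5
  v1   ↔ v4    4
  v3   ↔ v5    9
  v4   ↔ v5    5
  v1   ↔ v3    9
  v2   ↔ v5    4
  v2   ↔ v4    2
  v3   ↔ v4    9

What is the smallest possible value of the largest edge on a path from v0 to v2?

5

Checking several routes:
v0 - v5 - v3 - v4 - v2: max(5, 9, 9, 2) = 9
v0 - v5 - v2: max(5, 4) = 5
v0 - v5 - v4 - v2: max(5, 5, 2) = 5
v0 - v5 - v3 - v4 - v1 - v2: max(5, 9, 9, 4, 7) = 9
v0 - v5 - v4 - v1 - v2: max(5, 5, 4, 7) = 7
Best route has worst link 5.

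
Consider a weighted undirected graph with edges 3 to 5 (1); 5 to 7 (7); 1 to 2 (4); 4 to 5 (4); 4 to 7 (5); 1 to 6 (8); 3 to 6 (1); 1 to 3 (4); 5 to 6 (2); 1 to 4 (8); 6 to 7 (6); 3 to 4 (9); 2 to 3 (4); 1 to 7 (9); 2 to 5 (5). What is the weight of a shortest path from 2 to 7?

11

Checking several routes:
2-3-5-7: 4 + 1 + 7 = 12
2-3-6-7: 4 + 1 + 6 = 11
2-5-7: 5 + 7 = 12
Shortest: 11.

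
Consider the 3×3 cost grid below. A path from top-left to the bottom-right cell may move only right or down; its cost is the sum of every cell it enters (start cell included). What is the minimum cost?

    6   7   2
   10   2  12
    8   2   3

Best path: r0c0 r0c1 r1c1 r2c1 r2c2
Cost: 6 + 7 + 2 + 2 + 3 = 20
(Top row then right column would cost 30.)

20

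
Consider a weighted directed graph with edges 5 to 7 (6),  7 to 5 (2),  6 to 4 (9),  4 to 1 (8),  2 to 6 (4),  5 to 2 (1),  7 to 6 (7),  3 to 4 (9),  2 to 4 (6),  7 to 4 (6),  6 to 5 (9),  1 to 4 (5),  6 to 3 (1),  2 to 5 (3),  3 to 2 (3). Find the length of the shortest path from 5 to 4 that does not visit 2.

12

Candidate routes:
5→7→6→3→4: 6 + 7 + 1 + 9 = 23
5→7→6→4: 6 + 7 + 9 = 22
5→7→4: 6 + 6 = 12
The minimum is 12.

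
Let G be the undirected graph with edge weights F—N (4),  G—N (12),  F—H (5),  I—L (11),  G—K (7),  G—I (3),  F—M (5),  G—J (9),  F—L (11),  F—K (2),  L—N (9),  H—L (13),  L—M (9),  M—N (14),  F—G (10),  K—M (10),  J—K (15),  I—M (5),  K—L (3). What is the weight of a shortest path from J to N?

A few of the J→N routes:
J-K-F-N: 15 + 2 + 4 = 21
J-G-N: 9 + 12 = 21
J-G-I-M-F-N: 9 + 3 + 5 + 5 + 4 = 26
J-G-K-F-N: 9 + 7 + 2 + 4 = 22
J-G-F-N: 9 + 10 + 4 = 23
The minimum is 21.

21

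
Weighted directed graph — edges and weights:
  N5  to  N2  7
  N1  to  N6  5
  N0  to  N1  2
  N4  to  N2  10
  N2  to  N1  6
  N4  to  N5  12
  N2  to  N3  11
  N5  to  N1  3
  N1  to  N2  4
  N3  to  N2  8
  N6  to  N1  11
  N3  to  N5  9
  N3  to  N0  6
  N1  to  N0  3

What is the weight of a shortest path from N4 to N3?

21

Routes from N4 to N3:
N4-N5-N1-N2-N3: 12 + 3 + 4 + 11 = 30
N4-N5-N2-N3: 12 + 7 + 11 = 30
N4-N2-N3: 10 + 11 = 21
Shortest: 21.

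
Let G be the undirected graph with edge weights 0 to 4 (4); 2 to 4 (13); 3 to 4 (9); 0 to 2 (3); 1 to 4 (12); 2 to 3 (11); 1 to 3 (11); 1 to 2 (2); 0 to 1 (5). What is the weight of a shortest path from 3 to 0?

Checking several routes:
3 → 1 → 0: 11 + 5 = 16
3 → 2 → 1 → 0: 11 + 2 + 5 = 18
3 → 1 → 2 → 0: 11 + 2 + 3 = 16
3 → 4 → 0: 9 + 4 = 13
3 → 2 → 0: 11 + 3 = 14
The minimum is 13.

13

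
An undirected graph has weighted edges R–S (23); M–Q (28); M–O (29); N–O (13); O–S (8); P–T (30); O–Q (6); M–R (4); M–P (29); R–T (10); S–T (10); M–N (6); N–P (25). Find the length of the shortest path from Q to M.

A few of the Q→M routes:
Q -> O -> N -> M: 6 + 13 + 6 = 25
Q -> O -> M: 6 + 29 = 35
Q -> M: 28
Q -> O -> S -> T -> R -> M: 6 + 8 + 10 + 10 + 4 = 38
Best route has total 25.

25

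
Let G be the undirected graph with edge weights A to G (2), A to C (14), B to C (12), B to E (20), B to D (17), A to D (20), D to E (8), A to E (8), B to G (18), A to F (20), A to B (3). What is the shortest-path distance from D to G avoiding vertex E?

22

Some routes from D to G avoiding E:
D-B-G: 17 + 18 = 35
D-A-B-G: 20 + 3 + 18 = 41
D-A-G: 20 + 2 = 22
D-B-A-G: 17 + 3 + 2 = 22
Best route has total 22.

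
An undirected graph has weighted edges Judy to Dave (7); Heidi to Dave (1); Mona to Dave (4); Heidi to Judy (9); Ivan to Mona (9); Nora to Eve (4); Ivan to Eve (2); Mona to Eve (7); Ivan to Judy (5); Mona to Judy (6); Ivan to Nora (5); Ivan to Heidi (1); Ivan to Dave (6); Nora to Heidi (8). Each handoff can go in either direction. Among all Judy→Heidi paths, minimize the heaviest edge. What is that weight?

5

Some routes from Judy to Heidi:
Judy - Mona - Dave - Ivan - Heidi: max(6, 4, 6, 1) = 6
Judy - Mona - Dave - Heidi: max(6, 4, 1) = 6
Judy - Mona - Eve - Nora - Ivan - Heidi: max(6, 7, 4, 5, 1) = 7
Judy - Ivan - Dave - Heidi: max(5, 6, 1) = 6
Judy - Ivan - Heidi: max(5, 1) = 5
The minimum achievable maximum is 5.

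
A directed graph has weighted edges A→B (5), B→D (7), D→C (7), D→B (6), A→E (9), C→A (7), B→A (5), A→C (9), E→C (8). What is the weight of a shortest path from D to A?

Routes from D to A:
D -> B -> A: 6 + 5 = 11
D -> C -> A: 7 + 7 = 14
The minimum is 11.

11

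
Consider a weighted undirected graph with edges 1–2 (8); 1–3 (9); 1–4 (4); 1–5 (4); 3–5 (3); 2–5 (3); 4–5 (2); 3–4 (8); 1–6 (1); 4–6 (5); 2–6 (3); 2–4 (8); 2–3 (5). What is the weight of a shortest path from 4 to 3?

5

Some routes from 4 to 3:
4 - 5 - 3: 2 + 3 = 5
4 - 6 - 2 - 3: 5 + 3 + 5 = 13
4 - 5 - 2 - 3: 2 + 3 + 5 = 10
4 - 1 - 5 - 3: 4 + 4 + 3 = 11
4 - 3: 8
4 - 6 - 1 - 5 - 3: 5 + 1 + 4 + 3 = 13
The minimum is 5.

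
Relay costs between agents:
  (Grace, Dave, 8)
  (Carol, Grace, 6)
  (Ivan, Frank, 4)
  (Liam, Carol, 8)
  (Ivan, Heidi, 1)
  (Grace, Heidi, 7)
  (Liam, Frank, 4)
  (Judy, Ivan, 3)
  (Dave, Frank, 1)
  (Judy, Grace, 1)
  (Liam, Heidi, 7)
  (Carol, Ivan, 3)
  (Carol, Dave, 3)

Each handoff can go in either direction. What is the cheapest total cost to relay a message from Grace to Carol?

Some routes from Grace to Carol:
Grace - Judy - Ivan - Frank - Dave - Carol: 1 + 3 + 4 + 1 + 3 = 12
Grace - Judy - Ivan - Carol: 1 + 3 + 3 = 7
Grace - Heidi - Ivan - Carol: 7 + 1 + 3 = 11
Grace - Carol: 6
Grace - Dave - Frank - Ivan - Carol: 8 + 1 + 4 + 3 = 16
Grace - Dave - Carol: 8 + 3 = 11
The minimum is 6.

6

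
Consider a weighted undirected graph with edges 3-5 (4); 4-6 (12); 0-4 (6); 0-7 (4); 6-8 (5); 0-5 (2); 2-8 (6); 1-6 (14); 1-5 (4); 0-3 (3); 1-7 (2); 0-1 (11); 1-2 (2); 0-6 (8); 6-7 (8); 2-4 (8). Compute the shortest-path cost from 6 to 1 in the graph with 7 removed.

13

A few of the 6→1 routes:
6 → 0 → 5 → 1: 8 + 2 + 4 = 14
6 → 0 → 3 → 5 → 1: 8 + 3 + 4 + 4 = 19
6 → 4 → 2 → 1: 12 + 8 + 2 = 22
6 → 8 → 2 → 1: 5 + 6 + 2 = 13
6 → 1: 14
6 → 0 → 1: 8 + 11 = 19
Shortest: 13.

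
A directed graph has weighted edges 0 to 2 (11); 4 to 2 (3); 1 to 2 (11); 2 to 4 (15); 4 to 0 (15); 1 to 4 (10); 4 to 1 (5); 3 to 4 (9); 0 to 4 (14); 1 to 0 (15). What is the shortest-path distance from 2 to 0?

30

Paths from 2 to 0:
2 → 4 → 1 → 0: 15 + 5 + 15 = 35
2 → 4 → 0: 15 + 15 = 30
Shortest: 30.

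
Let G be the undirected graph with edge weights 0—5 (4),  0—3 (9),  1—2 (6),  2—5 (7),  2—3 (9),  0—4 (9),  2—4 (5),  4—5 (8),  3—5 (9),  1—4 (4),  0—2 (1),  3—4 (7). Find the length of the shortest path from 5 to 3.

9

A few of the 5→3 routes:
5-2-3: 7 + 9 = 16
5-0-3: 4 + 9 = 13
5-0-2-3: 4 + 1 + 9 = 14
5-3: 9
5-4-3: 8 + 7 = 15
Best route has total 9.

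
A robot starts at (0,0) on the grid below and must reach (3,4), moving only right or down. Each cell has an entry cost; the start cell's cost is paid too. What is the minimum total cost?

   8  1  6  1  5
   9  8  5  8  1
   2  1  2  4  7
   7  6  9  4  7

35

One optimal route is (0,0) → (0,1) → (1,1) → (2,1) → (2,2) → (2,3) → (3,3) → (3,4).
Its cost is 8 + 1 + 8 + 1 + 2 + 4 + 4 + 7 = 35.
For comparison, the top-then-right route costs 36.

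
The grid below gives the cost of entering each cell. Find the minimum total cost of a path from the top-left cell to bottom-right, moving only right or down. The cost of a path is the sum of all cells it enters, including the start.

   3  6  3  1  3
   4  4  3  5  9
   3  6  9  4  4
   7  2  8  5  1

27

Take r0c0 → r0c1 → r0c2 → r0c3 → r1c3 → r2c3 → r2c4 → r3c4 for a total of 3 + 6 + 3 + 1 + 5 + 4 + 4 + 1 = 27.
For comparison, the top-then-right route costs 30.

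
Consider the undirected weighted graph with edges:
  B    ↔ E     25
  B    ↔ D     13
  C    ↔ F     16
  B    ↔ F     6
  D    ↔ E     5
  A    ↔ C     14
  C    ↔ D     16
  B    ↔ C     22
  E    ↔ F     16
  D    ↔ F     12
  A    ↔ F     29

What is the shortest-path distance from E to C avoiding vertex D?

Some routes from E to C avoiding D:
E→B→C: 25 + 22 = 47
E→F→A→C: 16 + 29 + 14 = 59
E→F→B→C: 16 + 6 + 22 = 44
E→F→C: 16 + 16 = 32
E→B→F→C: 25 + 6 + 16 = 47
Best route has total 32.

32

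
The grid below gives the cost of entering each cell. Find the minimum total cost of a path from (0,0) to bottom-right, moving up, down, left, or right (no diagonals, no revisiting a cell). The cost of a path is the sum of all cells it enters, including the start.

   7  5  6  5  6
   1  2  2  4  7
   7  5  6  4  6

26

Take [0,0]→[1,0]→[1,1]→[1,2]→[1,3]→[2,3]→[2,4] for a total of 7 + 1 + 2 + 2 + 4 + 4 + 6 = 26.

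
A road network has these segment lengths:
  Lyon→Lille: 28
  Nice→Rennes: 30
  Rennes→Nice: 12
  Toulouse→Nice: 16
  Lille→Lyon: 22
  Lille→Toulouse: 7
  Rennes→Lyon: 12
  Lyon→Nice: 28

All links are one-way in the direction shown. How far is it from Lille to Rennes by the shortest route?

53

Paths from Lille to Rennes:
Lille-Toulouse-Nice-Rennes: 7 + 16 + 30 = 53
Lille-Lyon-Nice-Rennes: 22 + 28 + 30 = 80
Shortest: 53.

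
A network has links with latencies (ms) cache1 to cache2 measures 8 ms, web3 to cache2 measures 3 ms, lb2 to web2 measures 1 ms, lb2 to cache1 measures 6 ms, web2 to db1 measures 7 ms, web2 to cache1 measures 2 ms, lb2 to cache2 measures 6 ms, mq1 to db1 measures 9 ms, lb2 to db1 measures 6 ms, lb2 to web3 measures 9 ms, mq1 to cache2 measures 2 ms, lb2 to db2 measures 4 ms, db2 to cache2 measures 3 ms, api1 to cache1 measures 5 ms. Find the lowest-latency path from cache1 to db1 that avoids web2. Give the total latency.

12

A few of the cache1→db1 routes:
cache1→cache2→lb2→db1: 8 + 6 + 6 = 20
cache1→cache2→mq1→db1: 8 + 2 + 9 = 19
cache1→lb2→db1: 6 + 6 = 12
cache1→cache2→db2→lb2→db1: 8 + 3 + 4 + 6 = 21
Best route has total 12 ms.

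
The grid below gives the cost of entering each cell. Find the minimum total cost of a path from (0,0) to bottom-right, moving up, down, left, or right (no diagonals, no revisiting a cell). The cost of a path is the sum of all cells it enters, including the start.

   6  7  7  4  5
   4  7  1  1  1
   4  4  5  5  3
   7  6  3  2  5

Path r0c0 -> r1c0 -> r1c1 -> r1c2 -> r1c3 -> r1c4 -> r2c4 -> r3c4: 6 + 4 + 7 + 1 + 1 + 1 + 3 + 5 = 28.

28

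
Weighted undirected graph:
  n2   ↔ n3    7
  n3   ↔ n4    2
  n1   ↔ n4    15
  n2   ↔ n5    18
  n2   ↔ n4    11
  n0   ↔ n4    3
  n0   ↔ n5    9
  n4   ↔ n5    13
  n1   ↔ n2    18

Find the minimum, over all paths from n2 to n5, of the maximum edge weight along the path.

9

Checking several routes:
n2 -> n3 -> n4 -> n5: max(7, 2, 13) = 13
n2 -> n3 -> n4 -> n0 -> n5: max(7, 2, 3, 9) = 9
n2 -> n4 -> n0 -> n5: max(11, 3, 9) = 11
Smallest bottleneck: 9.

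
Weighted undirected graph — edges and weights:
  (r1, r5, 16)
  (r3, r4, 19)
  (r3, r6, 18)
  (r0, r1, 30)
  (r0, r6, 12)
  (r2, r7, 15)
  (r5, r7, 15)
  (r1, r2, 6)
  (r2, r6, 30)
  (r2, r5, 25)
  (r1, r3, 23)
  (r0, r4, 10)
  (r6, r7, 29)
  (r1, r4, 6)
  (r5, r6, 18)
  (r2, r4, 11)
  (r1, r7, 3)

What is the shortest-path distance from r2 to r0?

21

Comparing a few candidate routes:
r2 -> r4 -> r0: 11 + 10 = 21
r2 -> r7 -> r1 -> r4 -> r0: 15 + 3 + 6 + 10 = 34
r2 -> r1 -> r0: 6 + 30 = 36
r2 -> r1 -> r4 -> r0: 6 + 6 + 10 = 22
r2 -> r6 -> r0: 30 + 12 = 42
The minimum is 21.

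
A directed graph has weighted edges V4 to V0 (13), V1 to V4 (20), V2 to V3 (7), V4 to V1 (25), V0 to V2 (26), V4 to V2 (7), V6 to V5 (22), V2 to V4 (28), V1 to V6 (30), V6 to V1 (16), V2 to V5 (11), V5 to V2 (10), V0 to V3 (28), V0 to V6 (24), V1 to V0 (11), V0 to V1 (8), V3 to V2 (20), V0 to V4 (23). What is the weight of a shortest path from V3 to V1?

Paths from V3 to V1:
V3 -> V2 -> V4 -> V0 -> V1: 20 + 28 + 13 + 8 = 69
V3 -> V2 -> V4 -> V0 -> V6 -> V1: 20 + 28 + 13 + 24 + 16 = 101
V3 -> V2 -> V4 -> V1: 20 + 28 + 25 = 73
The minimum is 69.

69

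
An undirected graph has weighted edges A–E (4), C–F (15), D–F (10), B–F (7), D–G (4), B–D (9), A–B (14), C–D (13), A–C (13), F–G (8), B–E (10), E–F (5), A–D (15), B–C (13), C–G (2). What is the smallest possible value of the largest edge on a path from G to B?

Some routes from G to B:
G→D→B: max(4, 9) = 9
G→D→F→E→B: max(4, 10, 5, 10) = 10
G→D→F→B: max(4, 10, 7) = 10
G→F→E→B: max(8, 5, 10) = 10
G→F→B: max(8, 7) = 8
Smallest bottleneck: 8.

8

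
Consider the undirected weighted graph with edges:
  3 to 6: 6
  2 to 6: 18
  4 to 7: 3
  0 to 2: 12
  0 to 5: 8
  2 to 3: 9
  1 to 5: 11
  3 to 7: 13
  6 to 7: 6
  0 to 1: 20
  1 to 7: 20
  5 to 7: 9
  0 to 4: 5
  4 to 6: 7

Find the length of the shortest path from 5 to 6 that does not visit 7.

20

Routes from 5 to 6 avoiding 7:
5-0-2-6: 8 + 12 + 18 = 38
5-1-0-2-3-6: 11 + 20 + 12 + 9 + 6 = 58
5-0-4-6: 8 + 5 + 7 = 20
5-1-0-4-6: 11 + 20 + 5 + 7 = 43
5-0-2-3-6: 8 + 12 + 9 + 6 = 35
5-1-0-2-6: 11 + 20 + 12 + 18 = 61
The minimum is 20.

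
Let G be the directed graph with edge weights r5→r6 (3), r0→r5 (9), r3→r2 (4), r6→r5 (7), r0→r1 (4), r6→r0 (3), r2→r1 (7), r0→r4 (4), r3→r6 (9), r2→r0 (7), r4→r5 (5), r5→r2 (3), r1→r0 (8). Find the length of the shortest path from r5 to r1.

Paths from r5 to r1:
r5 → r2 → r1: 3 + 7 = 10
r5 → r2 → r0 → r1: 3 + 7 + 4 = 14
r5 → r6 → r0 → r1: 3 + 3 + 4 = 10
Best route has total 10.

10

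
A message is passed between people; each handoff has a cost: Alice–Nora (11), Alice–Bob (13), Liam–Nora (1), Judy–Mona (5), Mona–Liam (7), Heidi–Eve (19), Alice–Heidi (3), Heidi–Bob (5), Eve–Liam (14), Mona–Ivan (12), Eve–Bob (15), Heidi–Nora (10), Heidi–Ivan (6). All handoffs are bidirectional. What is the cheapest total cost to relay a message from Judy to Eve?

26

A few of the Judy→Eve routes:
Judy-Mona-Liam-Eve: 5 + 7 + 14 = 26
Judy-Mona-Liam-Nora-Heidi-Eve: 5 + 7 + 1 + 10 + 19 = 42
Judy-Mona-Ivan-Heidi-Eve: 5 + 12 + 6 + 19 = 42
Judy-Mona-Ivan-Heidi-Bob-Eve: 5 + 12 + 6 + 5 + 15 = 43
Shortest: 26.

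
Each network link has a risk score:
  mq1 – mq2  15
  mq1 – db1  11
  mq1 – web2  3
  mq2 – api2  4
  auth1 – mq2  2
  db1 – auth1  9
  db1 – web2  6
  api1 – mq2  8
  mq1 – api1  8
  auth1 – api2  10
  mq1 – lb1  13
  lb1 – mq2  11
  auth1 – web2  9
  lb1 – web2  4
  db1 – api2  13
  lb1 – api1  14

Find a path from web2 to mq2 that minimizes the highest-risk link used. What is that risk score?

Checking several routes:
web2-auth1-mq2: max(9, 2) = 9
web2-auth1-api2-mq2: max(9, 10, 4) = 10
web2-db1-auth1-api2-mq2: max(6, 9, 10, 4) = 10
web2-lb1-mq2: max(4, 11) = 11
web2-mq1-api1-mq2: max(3, 8, 8) = 8
web2-db1-auth1-mq2: max(6, 9, 2) = 9
Best route has worst link 8.

8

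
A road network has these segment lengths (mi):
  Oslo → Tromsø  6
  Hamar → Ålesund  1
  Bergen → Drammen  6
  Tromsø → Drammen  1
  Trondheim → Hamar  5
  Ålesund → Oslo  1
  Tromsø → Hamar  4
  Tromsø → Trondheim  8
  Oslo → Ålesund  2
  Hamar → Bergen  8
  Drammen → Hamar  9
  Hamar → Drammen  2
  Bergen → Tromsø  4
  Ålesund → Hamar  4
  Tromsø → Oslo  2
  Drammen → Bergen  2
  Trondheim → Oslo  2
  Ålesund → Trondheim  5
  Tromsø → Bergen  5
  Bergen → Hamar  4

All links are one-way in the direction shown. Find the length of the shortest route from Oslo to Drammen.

Checking several routes:
Oslo → Tromsø → Drammen: 6 + 1 = 7
Oslo → Tromsø → Hamar → Drammen: 6 + 4 + 2 = 12
Oslo → Ålesund → Hamar → Drammen: 2 + 4 + 2 = 8
Best route has total 7 mi.

7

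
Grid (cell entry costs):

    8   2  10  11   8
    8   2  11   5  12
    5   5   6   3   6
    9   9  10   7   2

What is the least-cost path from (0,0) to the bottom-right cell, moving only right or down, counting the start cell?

Cheapest: [0,0] -> [0,1] -> [1,1] -> [2,1] -> [2,2] -> [2,3] -> [2,4] -> [3,4]
  8 + 2 + 2 + 5 + 6 + 3 + 6 + 2 = 34
(Top row then right column would cost 59.)

34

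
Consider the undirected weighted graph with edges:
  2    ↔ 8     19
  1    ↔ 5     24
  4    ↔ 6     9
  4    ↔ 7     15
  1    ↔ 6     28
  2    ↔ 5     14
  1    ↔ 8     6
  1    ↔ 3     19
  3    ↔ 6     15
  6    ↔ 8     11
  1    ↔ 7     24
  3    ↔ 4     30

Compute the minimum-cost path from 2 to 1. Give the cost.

25

Comparing a few candidate routes:
2 - 8 - 6 - 1: 19 + 11 + 28 = 58
2 - 8 - 1: 19 + 6 = 25
2 - 5 - 1: 14 + 24 = 38
Best route has total 25.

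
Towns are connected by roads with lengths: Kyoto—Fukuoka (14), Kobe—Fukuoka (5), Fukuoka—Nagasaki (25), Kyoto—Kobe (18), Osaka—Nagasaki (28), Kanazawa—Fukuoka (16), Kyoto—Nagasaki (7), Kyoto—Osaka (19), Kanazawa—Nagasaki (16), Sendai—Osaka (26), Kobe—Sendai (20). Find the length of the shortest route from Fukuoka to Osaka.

33

A few of the Fukuoka→Osaka routes:
Fukuoka -> Kobe -> Kyoto -> Osaka: 5 + 18 + 19 = 42
Fukuoka -> Kyoto -> Nagasaki -> Osaka: 14 + 7 + 28 = 49
Fukuoka -> Kyoto -> Osaka: 14 + 19 = 33
The minimum is 33.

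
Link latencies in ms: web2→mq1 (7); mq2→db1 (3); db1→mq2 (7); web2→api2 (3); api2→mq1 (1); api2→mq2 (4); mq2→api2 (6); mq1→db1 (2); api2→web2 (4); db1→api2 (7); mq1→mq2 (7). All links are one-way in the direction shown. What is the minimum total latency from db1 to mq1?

Routes from db1 to mq1:
db1-mq2-api2-web2-mq1: 7 + 6 + 4 + 7 = 24
db1-api2-mq1: 7 + 1 = 8
db1-api2-web2-mq1: 7 + 4 + 7 = 18
db1-mq2-api2-mq1: 7 + 6 + 1 = 14
Best route has total 8 ms.

8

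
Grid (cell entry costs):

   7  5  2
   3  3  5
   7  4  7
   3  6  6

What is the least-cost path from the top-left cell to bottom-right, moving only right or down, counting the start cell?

29

Take r0c0 -> r1c0 -> r1c1 -> r2c1 -> r3c1 -> r3c2 for a total of 7 + 3 + 3 + 4 + 6 + 6 = 29.
(Top row then right column would cost 32.)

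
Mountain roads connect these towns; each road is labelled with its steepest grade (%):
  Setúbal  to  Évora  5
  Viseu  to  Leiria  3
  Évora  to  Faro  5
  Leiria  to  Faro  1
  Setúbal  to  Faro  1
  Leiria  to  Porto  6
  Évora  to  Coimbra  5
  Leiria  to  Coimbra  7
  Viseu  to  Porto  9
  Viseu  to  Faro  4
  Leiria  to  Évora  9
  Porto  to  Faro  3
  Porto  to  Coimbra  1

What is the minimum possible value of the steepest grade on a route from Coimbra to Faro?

Comparing a few candidate routes:
Coimbra -> Évora -> Setúbal -> Faro: max(5, 5, 1) = 5
Coimbra -> Porto -> Faro: max(1, 3) = 3
Coimbra -> Évora -> Faro: max(5, 5) = 5
Best route has worst link 3%.

3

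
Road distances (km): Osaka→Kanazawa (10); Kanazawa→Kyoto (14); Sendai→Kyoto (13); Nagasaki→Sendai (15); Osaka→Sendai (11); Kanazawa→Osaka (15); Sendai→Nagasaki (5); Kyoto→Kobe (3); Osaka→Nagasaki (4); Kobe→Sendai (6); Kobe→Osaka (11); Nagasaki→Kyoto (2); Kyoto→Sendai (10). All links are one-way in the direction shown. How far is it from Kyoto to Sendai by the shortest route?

A few of the Kyoto→Sendai routes:
Kyoto→Kobe→Osaka→Sendai: 3 + 11 + 11 = 25
Kyoto→Kobe→Sendai: 3 + 6 = 9
Kyoto→Sendai: 10
Best route has total 9 km.

9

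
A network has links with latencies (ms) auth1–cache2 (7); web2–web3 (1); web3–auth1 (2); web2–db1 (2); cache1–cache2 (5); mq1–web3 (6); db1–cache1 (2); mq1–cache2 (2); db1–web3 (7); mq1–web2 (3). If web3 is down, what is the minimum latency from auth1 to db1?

14

Paths from auth1 to db1 avoiding web3:
auth1-cache2-cache1-db1: 7 + 5 + 2 = 14
auth1-cache2-mq1-web2-db1: 7 + 2 + 3 + 2 = 14
Shortest: 14 ms.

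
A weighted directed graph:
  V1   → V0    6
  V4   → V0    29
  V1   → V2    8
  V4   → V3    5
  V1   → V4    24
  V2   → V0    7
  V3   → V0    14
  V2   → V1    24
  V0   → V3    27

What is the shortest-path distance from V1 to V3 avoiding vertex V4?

Routes from V1 to V3 avoiding V4:
V1 -> V2 -> V0 -> V3: 8 + 7 + 27 = 42
V1 -> V0 -> V3: 6 + 27 = 33
Shortest: 33.

33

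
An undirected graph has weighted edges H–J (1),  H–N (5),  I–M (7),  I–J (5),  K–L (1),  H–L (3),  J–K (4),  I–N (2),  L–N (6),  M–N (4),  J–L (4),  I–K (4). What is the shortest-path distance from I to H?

6

Comparing a few candidate routes:
I -> J -> H: 5 + 1 = 6
I -> N -> H: 2 + 5 = 7
I -> K -> L -> H: 4 + 1 + 3 = 8
Best route has total 6.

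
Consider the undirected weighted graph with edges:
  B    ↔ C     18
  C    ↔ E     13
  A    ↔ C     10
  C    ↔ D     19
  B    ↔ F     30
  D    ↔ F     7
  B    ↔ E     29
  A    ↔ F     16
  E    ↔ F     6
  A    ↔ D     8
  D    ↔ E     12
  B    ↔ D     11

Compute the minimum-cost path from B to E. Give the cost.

A few of the B→E routes:
B→D→E: 11 + 12 = 23
B→E: 29
B→D→F→E: 11 + 7 + 6 = 24
Shortest: 23.

23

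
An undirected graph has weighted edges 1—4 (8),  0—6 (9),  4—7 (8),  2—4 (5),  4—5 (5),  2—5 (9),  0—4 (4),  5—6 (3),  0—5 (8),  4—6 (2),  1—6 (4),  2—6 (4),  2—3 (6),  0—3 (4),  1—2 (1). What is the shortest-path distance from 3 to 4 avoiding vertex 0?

Some routes from 3 to 4 avoiding 0:
3 → 2 → 4: 6 + 5 = 11
3 → 2 → 6 → 4: 6 + 4 + 2 = 12
3 → 2 → 1 → 6 → 4: 6 + 1 + 4 + 2 = 13
The minimum is 11.

11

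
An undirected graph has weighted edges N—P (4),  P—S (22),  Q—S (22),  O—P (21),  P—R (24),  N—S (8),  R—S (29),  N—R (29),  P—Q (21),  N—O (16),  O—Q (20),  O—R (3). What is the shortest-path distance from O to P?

Some routes from O to P:
O -> R -> P: 3 + 24 = 27
O -> P: 21
O -> N -> P: 16 + 4 = 20
Shortest: 20.

20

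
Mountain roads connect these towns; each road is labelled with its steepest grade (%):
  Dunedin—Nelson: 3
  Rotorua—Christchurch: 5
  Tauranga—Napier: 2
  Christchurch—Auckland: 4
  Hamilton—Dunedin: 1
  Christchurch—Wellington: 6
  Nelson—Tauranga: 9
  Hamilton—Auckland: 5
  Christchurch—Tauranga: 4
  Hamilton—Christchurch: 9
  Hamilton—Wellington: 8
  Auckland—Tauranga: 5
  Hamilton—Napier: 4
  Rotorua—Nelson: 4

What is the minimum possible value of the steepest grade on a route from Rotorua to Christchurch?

4

Comparing a few candidate routes:
Rotorua - Christchurch: max(5) = 5
Rotorua - Nelson - Dunedin - Hamilton - Auckland - Christchurch: max(4, 3, 1, 5, 4) = 5
Rotorua - Nelson - Dunedin - Hamilton - Napier - Tauranga - Christchurch: max(4, 3, 1, 4, 2, 4) = 4
Rotorua - Nelson - Dunedin - Hamilton - Napier - Tauranga - Auckland - Christchurch: max(4, 3, 1, 4, 2, 5, 4) = 5
Rotorua - Nelson - Dunedin - Hamilton - Auckland - Tauranga - Christchurch: max(4, 3, 1, 5, 5, 4) = 5
Best route has worst link 4%.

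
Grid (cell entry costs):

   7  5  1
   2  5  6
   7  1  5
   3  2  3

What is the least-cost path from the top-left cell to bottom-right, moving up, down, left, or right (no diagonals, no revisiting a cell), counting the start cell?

20

Best path: [0,0] -> [1,0] -> [1,1] -> [2,1] -> [3,1] -> [3,2]
Cost: 7 + 2 + 5 + 1 + 2 + 3 = 20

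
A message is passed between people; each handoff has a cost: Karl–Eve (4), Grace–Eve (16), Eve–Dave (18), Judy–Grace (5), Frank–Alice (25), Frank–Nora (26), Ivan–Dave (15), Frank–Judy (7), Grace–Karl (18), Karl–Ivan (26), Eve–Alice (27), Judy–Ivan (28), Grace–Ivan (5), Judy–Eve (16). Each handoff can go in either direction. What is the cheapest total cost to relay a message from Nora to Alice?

A few of the Nora→Alice routes:
Nora→Frank→Judy→Grace→Ivan→Karl→Eve→Alice: 26 + 7 + 5 + 5 + 26 + 4 + 27 = 100
Nora→Frank→Judy→Grace→Eve→Alice: 26 + 7 + 5 + 16 + 27 = 81
Nora→Frank→Judy→Eve→Alice: 26 + 7 + 16 + 27 = 76
Nora→Frank→Judy→Grace→Karl→Eve→Alice: 26 + 7 + 5 + 18 + 4 + 27 = 87
Nora→Frank→Alice: 26 + 25 = 51
Nora→Frank→Judy→Grace→Ivan→Dave→Eve→Alice: 26 + 7 + 5 + 5 + 15 + 18 + 27 = 103
Best route has total 51.

51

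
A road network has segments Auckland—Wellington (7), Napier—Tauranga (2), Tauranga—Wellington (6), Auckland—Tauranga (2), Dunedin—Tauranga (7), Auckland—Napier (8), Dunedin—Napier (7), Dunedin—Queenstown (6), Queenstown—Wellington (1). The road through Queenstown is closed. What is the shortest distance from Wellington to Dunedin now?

13

Comparing a few candidate routes:
Wellington → Tauranga → Napier → Dunedin: 6 + 2 + 7 = 15
Wellington → Auckland → Tauranga → Napier → Dunedin: 7 + 2 + 2 + 7 = 18
Wellington → Tauranga → Dunedin: 6 + 7 = 13
Wellington → Auckland → Tauranga → Dunedin: 7 + 2 + 7 = 16
Wellington → Auckland → Napier → Dunedin: 7 + 8 + 7 = 22
Shortest: 13 mi.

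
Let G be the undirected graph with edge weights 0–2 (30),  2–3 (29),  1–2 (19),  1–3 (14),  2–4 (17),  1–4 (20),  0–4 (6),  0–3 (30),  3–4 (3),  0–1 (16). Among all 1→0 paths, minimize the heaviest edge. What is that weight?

Some routes from 1 to 0:
1 → 2 → 4 → 0: max(19, 17, 6) = 19
1 → 4 → 0: max(20, 6) = 20
1 → 3 → 4 → 0: max(14, 3, 6) = 14
1 → 0: max(16) = 16
Best route has worst link 14.

14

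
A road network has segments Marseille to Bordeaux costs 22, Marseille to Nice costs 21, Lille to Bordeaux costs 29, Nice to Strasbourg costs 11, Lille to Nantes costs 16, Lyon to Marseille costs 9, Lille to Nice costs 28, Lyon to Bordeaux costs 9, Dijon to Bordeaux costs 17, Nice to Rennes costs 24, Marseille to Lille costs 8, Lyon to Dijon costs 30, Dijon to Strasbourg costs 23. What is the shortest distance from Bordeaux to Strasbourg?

40

Comparing a few candidate routes:
Bordeaux - Marseille - Nice - Strasbourg: 22 + 21 + 11 = 54
Bordeaux - Dijon - Strasbourg: 17 + 23 = 40
Bordeaux - Lyon - Marseille - Nice - Strasbourg: 9 + 9 + 21 + 11 = 50
Shortest: 40.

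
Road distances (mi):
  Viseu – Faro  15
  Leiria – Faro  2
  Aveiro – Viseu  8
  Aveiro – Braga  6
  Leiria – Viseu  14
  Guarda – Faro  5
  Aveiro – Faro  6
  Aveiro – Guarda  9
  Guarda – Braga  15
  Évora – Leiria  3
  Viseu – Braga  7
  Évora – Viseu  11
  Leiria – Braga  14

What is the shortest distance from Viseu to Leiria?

14

Checking several routes:
Viseu→Évora→Leiria: 11 + 3 = 14
Viseu→Aveiro→Faro→Leiria: 8 + 6 + 2 = 16
Viseu→Leiria: 14
The minimum is 14 mi.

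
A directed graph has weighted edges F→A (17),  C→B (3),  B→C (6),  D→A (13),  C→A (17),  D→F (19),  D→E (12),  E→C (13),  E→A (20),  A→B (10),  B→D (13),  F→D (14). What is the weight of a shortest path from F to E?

Candidate routes:
F - D - E: 14 + 12 = 26
F - A - B - D - E: 17 + 10 + 13 + 12 = 52
Shortest: 26.

26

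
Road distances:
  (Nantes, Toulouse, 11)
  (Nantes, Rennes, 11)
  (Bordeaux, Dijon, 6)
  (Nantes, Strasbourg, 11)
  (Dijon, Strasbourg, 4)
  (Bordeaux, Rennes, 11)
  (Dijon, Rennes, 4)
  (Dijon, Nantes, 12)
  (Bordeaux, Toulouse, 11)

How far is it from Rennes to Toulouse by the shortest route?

Checking several routes:
Rennes - Nantes - Toulouse: 11 + 11 = 22
Rennes - Bordeaux - Toulouse: 11 + 11 = 22
Rennes - Dijon - Nantes - Toulouse: 4 + 12 + 11 = 27
Rennes - Dijon - Bordeaux - Toulouse: 4 + 6 + 11 = 21
Best route has total 21.

21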